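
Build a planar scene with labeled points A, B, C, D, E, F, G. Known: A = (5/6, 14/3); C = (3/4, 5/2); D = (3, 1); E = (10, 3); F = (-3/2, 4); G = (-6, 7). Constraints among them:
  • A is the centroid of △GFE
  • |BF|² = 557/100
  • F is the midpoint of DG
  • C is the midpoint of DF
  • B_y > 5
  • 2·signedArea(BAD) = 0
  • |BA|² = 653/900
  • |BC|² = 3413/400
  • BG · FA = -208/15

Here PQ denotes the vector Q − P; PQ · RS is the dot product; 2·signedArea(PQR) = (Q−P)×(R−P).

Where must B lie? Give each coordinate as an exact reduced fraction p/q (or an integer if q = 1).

1. B_x = 2/5  [2·signedArea(BAD) = 0 ∩ BG · FA = -208/15]
2. B_y = 27/5  [2·signedArea(BAD) = 0 ∩ BG · FA = -208/15]
   → B = (2/5, 27/5)

B = (2/5, 27/5)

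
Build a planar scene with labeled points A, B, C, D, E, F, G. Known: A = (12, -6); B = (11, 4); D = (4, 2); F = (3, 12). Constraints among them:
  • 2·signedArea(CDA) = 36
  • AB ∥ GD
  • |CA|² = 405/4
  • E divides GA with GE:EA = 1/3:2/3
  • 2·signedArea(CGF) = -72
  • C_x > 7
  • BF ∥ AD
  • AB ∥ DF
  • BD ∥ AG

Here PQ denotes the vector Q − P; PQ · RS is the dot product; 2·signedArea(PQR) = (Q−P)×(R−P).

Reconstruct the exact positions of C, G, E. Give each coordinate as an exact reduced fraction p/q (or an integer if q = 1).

C = (15/2, 3)
E = (22/3, -22/3)
G = (5, -8)

1. G_x = 5  [AB ∥ GD ∩ BD ∥ AG]
2. G_y = -8  [AB ∥ GD ∩ BD ∥ AG]
   → G = (5, -8)
3. E_x = 22/3  [E divides GA with GE:EA = 1/3:2/3]
4. E_y = -22/3  [E divides GA with GE:EA = 1/3:2/3]
   → E = (22/3, -22/3)
5. C_x = 15/2  [2·signedArea(CDA) = 36 ∩ 2·signedArea(CGF) = -72]
6. C_y = 3  [2·signedArea(CDA) = 36 ∩ 2·signedArea(CGF) = -72]
   → C = (15/2, 3)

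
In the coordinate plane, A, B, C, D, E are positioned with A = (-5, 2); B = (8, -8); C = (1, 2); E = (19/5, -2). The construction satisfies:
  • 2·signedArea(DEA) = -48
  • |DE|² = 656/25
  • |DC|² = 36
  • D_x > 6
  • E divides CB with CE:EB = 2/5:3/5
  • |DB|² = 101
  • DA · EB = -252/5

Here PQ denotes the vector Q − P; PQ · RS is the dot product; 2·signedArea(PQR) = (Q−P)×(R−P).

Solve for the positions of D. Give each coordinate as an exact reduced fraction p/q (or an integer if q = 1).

1. D_x = 7  [2·signedArea(DEA) = -48 ∩ DA · EB = -252/5]
2. D_y = 2  [2·signedArea(DEA) = -48 ∩ DA · EB = -252/5]
   → D = (7, 2)

D = (7, 2)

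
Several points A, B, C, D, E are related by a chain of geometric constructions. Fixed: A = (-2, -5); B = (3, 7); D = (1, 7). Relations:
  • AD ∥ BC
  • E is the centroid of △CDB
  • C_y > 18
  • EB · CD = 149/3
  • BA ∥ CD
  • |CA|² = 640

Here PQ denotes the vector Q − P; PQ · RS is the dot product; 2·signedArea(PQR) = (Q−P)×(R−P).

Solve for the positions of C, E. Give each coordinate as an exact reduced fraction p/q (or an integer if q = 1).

C = (6, 19)
E = (10/3, 11)

1. C_x = 6  [BA ∥ CD ∩ AD ∥ BC]
2. C_y = 19  [BA ∥ CD ∩ AD ∥ BC]
   → C = (6, 19)
3. E_x = 10/3  [E is the centroid of △CDB]
4. E_y = 11  [E is the centroid of △CDB]
   → E = (10/3, 11)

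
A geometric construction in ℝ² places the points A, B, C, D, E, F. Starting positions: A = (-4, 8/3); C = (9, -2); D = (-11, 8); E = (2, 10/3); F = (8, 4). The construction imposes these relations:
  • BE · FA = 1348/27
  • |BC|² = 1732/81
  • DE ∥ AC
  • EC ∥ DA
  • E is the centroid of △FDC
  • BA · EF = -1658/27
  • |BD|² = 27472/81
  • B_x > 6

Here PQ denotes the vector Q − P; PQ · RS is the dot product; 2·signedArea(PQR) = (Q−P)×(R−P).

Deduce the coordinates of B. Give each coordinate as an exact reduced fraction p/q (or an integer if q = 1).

1. B_x = 19/3  [line -6·x + -2/3·y + 1058/27 = 0 ∩ |BD|² = 27472/81]
2. B_y = 16/9  [line -6·x + -2/3·y + 1058/27 = 0 ∩ |BD|² = 27472/81]
   → B = (19/3, 16/9)

B = (19/3, 16/9)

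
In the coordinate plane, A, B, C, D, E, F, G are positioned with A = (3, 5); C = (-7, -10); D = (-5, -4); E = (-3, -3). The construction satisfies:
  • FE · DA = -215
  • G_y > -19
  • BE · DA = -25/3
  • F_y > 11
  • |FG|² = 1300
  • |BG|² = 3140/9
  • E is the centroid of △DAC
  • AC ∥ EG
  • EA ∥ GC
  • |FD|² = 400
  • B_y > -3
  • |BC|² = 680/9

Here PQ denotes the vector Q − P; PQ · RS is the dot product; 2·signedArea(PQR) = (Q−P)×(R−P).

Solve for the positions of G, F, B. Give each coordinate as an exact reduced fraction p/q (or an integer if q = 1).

1. G_x = -13  [EA ∥ GC ∩ AC ∥ EG]
2. G_y = -18  [EA ∥ GC ∩ AC ∥ EG]
   → G = (-13, -18)
3. F_x = 7  [line -8·x + -9·y + 164 = 0 ∩ |FD|² = 400]
4. F_y = 12  [line -8·x + -9·y + 164 = 0 ∩ |FD|² = 400]
   → F = (7, 12)
5. B_x = -7/3  [line -8·x + -9·y + -128/3 = 0 ∩ |BG|² = 3140/9]
6. B_y = -8/3  [line -8·x + -9·y + -128/3 = 0 ∩ |BG|² = 3140/9]
   → B = (-7/3, -8/3)

B = (-7/3, -8/3)
F = (7, 12)
G = (-13, -18)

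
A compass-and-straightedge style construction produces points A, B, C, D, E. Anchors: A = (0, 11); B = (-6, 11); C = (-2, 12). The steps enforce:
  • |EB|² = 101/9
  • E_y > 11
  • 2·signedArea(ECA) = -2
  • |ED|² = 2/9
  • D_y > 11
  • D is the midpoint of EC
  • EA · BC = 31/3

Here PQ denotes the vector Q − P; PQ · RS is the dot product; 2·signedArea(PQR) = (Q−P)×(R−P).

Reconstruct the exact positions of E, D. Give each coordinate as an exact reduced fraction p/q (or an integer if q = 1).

D = (-7/3, 35/3)
E = (-8/3, 34/3)

1. E_x = -8/3  [2·signedArea(ECA) = -2 ∩ EA · BC = 31/3]
2. E_y = 34/3  [2·signedArea(ECA) = -2 ∩ EA · BC = 31/3]
   → E = (-8/3, 34/3)
3. D_x = -7/3  [D is the midpoint of EC]
4. D_y = 35/3  [D is the midpoint of EC]
   → D = (-7/3, 35/3)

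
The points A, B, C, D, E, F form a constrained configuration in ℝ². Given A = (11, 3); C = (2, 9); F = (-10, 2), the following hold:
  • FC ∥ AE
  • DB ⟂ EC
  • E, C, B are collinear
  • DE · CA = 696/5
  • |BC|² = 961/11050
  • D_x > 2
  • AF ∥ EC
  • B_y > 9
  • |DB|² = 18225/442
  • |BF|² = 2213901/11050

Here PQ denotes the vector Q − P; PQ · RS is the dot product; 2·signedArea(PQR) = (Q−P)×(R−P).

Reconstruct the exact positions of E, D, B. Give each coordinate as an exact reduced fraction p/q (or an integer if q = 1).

1. E_x = 23  [AF ∥ EC ∩ FC ∥ AE]
2. E_y = 10  [AF ∥ EC ∩ FC ∥ AE]
   → E = (23, 10)
3. B_x = 5071/2210  [line 1·x + -21·y + 187 = 0 ∩ |BF|² = 2213901/11050]
4. B_y = 19921/2210  [line 1·x + -21·y + 187 = 0 ∩ |BF|² = 2213901/11050]
   → B = (5071/2210, 19921/2210)
5. D_x = 13/5  [DE · CA = 696/5 ∩ DB ⟂ EC]
6. D_y = 13/5  [DE · CA = 696/5 ∩ DB ⟂ EC]
   → D = (13/5, 13/5)

B = (5071/2210, 19921/2210)
D = (13/5, 13/5)
E = (23, 10)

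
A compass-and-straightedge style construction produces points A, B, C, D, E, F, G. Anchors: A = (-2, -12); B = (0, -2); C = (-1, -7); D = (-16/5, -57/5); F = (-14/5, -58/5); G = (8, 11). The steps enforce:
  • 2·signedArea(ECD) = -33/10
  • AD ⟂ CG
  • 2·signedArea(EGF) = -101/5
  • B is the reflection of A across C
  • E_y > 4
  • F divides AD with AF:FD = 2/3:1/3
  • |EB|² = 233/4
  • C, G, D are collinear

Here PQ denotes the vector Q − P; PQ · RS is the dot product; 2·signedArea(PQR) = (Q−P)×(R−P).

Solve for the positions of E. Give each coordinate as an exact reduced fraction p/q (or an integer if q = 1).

E = (4, 9/2)

1. E_x = 4  [2·signedArea(EGF) = -101/5 ∩ 2·signedArea(ECD) = -33/10]
2. E_y = 9/2  [2·signedArea(EGF) = -101/5 ∩ 2·signedArea(ECD) = -33/10]
   → E = (4, 9/2)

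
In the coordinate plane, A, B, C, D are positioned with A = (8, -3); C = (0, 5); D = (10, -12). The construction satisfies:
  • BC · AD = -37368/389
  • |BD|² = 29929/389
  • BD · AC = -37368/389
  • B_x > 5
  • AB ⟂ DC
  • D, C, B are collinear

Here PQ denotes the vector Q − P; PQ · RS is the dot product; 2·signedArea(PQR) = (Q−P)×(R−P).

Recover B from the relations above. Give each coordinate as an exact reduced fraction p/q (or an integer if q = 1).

1. B_x = 2160/389  [D, C, B are collinear ∩ AB ⟂ DC]
2. B_y = -1727/389  [D, C, B are collinear ∩ AB ⟂ DC]
   → B = (2160/389, -1727/389)

B = (2160/389, -1727/389)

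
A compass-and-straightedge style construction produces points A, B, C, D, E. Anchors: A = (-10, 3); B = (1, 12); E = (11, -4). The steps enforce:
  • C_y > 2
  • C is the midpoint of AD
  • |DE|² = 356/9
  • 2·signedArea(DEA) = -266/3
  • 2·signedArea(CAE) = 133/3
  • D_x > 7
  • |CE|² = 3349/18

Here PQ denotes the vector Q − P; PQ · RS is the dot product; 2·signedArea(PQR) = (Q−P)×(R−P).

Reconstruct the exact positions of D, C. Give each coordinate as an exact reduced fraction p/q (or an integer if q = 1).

C = (-7/6, 13/6)
D = (23/3, 4/3)

1. C_x = -7/6  [line 7·x + 21·y + -112/3 = 0 ∩ |CE|² = 3349/18]
2. C_y = 13/6  [line 7·x + 21·y + -112/3 = 0 ∩ |CE|² = 3349/18]
   → C = (-7/6, 13/6)
3. D_x = 23/3  [2·signedArea(DEA) = -266/3 ∩ C is the midpoint of AD]
4. D_y = 4/3  [2·signedArea(DEA) = -266/3 ∩ C is the midpoint of AD]
   → D = (23/3, 4/3)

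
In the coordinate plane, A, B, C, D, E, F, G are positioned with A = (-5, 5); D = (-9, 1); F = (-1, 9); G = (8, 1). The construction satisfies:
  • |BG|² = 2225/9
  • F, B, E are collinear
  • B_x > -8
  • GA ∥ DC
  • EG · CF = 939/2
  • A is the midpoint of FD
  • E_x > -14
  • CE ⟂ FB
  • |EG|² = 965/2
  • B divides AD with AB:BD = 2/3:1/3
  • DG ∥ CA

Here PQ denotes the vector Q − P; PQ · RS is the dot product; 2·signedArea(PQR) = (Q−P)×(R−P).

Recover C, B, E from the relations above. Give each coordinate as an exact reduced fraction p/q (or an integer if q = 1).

1. C_x = -22  [DG ∥ CA ∩ GA ∥ DC]
2. C_y = 5  [DG ∥ CA ∩ GA ∥ DC]
   → C = (-22, 5)
3. B_x = -23/3  [B divides AD with AB:BD = 2/3:1/3]
4. B_y = 7/3  [B divides AD with AB:BD = 2/3:1/3]
   → B = (-23/3, 7/3)
5. E_x = -27/2  [F, B, E are collinear ∩ CE ⟂ FB]
6. E_y = -7/2  [F, B, E are collinear ∩ CE ⟂ FB]
   → E = (-27/2, -7/2)

B = (-23/3, 7/3)
C = (-22, 5)
E = (-27/2, -7/2)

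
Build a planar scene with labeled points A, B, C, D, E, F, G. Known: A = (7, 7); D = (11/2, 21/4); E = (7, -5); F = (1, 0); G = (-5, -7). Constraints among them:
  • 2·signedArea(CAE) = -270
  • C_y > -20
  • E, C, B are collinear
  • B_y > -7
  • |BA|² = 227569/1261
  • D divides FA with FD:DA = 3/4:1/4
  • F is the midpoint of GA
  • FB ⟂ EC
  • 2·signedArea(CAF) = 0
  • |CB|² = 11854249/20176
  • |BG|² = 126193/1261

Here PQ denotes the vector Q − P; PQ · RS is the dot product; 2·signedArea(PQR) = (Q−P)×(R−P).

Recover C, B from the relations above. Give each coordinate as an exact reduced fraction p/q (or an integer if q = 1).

1. C_x = -31/2  [2·signedArea(CAF) = 0 ∩ 2·signedArea(CAE) = -270]
2. C_y = -77/4  [2·signedArea(CAF) = 0 ∩ 2·signedArea(CAE) = -270]
   → C = (-31/2, -77/4)
3. B_x = 6277/1261  [E, C, B are collinear ∩ FB ⟂ EC]
4. B_y = -7920/1261  [E, C, B are collinear ∩ FB ⟂ EC]
   → B = (6277/1261, -7920/1261)

B = (6277/1261, -7920/1261)
C = (-31/2, -77/4)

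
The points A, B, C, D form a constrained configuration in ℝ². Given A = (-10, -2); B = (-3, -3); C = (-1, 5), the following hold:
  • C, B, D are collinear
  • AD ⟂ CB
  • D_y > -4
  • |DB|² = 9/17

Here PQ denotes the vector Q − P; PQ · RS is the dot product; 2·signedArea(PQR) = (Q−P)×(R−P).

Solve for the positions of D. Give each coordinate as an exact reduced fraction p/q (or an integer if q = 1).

D = (-54/17, -63/17)

1. D_x = -54/17  [C, B, D are collinear ∩ AD ⟂ CB]
2. D_y = -63/17  [C, B, D are collinear ∩ AD ⟂ CB]
   → D = (-54/17, -63/17)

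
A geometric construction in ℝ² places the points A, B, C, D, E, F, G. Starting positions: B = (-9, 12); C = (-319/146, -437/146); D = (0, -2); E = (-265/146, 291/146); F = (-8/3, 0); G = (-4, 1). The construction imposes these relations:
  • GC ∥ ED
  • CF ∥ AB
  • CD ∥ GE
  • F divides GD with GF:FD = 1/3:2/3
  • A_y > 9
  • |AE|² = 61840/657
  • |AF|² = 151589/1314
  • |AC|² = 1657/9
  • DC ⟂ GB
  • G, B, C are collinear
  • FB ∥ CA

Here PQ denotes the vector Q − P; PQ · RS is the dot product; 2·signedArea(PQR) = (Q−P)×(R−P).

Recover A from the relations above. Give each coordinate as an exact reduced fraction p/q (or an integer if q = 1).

1. A_x = -3731/438  [CF ∥ AB ∩ FB ∥ CA]
2. A_y = 1315/146  [CF ∥ AB ∩ FB ∥ CA]
   → A = (-3731/438, 1315/146)

A = (-3731/438, 1315/146)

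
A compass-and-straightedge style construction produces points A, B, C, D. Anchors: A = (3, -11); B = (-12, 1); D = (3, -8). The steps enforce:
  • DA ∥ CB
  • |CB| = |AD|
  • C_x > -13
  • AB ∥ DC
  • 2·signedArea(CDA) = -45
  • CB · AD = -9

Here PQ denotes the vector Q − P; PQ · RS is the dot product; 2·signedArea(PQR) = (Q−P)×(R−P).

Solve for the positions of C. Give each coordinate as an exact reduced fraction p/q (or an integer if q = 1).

1. C_x = -12  [DA ∥ CB ∩ AB ∥ DC]
2. C_y = 4  [DA ∥ CB ∩ AB ∥ DC]
   → C = (-12, 4)

C = (-12, 4)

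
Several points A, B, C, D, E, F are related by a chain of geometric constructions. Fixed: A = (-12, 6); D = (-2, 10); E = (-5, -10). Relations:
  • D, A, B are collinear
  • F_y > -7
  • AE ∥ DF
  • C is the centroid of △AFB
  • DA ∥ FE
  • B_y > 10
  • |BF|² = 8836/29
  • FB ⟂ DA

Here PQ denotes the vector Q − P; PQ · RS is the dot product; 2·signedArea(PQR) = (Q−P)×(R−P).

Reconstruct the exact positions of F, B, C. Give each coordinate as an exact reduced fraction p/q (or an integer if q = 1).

1. F_x = 5  [DA ∥ FE ∩ AE ∥ DF]
2. F_y = -6  [DA ∥ FE ∩ AE ∥ DF]
   → F = (5, -6)
3. B_x = -43/29  [D, A, B are collinear ∩ FB ⟂ DA]
4. B_y = 296/29  [D, A, B are collinear ∩ FB ⟂ DA]
   → B = (-43/29, 296/29)
5. C_x = -82/29  [C is the centroid of △AFB]
6. C_y = 296/87  [C is the centroid of △AFB]
   → C = (-82/29, 296/87)

B = (-43/29, 296/29)
C = (-82/29, 296/87)
F = (5, -6)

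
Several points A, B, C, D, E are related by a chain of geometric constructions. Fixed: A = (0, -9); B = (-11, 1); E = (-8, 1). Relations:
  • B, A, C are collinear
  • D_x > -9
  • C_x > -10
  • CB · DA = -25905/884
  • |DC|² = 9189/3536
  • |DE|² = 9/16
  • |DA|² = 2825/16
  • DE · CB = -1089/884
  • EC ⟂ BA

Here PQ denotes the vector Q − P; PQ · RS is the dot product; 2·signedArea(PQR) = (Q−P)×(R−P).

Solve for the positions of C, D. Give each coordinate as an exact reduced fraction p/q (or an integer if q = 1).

C = (-2068/221, -109/221)
D = (-35/4, 1)

1. C_x = -2068/221  [B, A, C are collinear ∩ EC ⟂ BA]
2. C_y = -109/221  [B, A, C are collinear ∩ EC ⟂ BA]
   → C = (-2068/221, -109/221)
3. D_x = -35/4  [line 363/221·x + -330/221·y + 825/52 = 0 ∩ |DC|² = 9189/3536]
4. D_y = 1  [line 363/221·x + -330/221·y + 825/52 = 0 ∩ |DC|² = 9189/3536]
   → D = (-35/4, 1)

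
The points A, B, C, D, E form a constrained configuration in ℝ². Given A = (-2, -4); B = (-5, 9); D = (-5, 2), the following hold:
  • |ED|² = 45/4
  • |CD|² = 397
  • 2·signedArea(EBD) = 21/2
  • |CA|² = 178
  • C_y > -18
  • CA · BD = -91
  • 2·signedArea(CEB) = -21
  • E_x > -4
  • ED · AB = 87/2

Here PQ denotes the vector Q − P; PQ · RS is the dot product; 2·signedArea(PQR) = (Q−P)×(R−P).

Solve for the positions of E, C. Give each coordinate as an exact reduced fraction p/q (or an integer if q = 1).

C = (1, -17)
E = (-7/2, -1)

1. E_x = -7/2  [2·signedArea(EBD) = 21/2 ∩ ED · AB = 87/2]
2. E_y = -1  [2·signedArea(EBD) = 21/2 ∩ ED · AB = 87/2]
   → E = (-7/2, -1)
3. C_x = 1  [CA · BD = -91 ∩ 2·signedArea(CEB) = -21]
4. C_y = -17  [CA · BD = -91 ∩ 2·signedArea(CEB) = -21]
   → C = (1, -17)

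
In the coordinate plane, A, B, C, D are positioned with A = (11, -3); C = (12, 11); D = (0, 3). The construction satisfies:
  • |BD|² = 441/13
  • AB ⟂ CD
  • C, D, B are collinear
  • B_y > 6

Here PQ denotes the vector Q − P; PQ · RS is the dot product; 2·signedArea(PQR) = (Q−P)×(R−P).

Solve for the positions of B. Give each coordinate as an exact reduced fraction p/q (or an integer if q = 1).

B = (63/13, 81/13)

1. B_x = 63/13  [C, D, B are collinear ∩ AB ⟂ CD]
2. B_y = 81/13  [C, D, B are collinear ∩ AB ⟂ CD]
   → B = (63/13, 81/13)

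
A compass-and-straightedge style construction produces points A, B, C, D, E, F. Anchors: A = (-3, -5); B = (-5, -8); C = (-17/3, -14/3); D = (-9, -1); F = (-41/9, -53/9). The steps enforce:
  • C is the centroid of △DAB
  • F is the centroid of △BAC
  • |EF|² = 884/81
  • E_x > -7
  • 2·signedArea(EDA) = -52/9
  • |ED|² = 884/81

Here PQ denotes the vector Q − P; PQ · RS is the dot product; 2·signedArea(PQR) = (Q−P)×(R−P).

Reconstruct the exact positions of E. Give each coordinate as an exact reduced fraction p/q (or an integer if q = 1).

1. E_x = -61/9  [line 4·x + 6·y + 430/9 = 0 ∩ |ED|² = 884/81]
2. E_y = -31/9  [line 4·x + 6·y + 430/9 = 0 ∩ |ED|² = 884/81]
   → E = (-61/9, -31/9)

E = (-61/9, -31/9)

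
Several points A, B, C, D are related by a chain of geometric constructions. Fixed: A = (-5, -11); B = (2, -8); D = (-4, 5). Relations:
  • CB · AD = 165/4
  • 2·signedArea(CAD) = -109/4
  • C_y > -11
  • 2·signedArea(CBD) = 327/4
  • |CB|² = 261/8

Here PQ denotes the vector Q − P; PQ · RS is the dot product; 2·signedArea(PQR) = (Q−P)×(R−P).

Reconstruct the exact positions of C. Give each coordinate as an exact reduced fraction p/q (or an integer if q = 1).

C = (-13/4, -41/4)

1. C_x = -13/4  [2·signedArea(CAD) = -109/4 ∩ 2·signedArea(CBD) = 327/4]
2. C_y = -41/4  [2·signedArea(CAD) = -109/4 ∩ 2·signedArea(CBD) = 327/4]
   → C = (-13/4, -41/4)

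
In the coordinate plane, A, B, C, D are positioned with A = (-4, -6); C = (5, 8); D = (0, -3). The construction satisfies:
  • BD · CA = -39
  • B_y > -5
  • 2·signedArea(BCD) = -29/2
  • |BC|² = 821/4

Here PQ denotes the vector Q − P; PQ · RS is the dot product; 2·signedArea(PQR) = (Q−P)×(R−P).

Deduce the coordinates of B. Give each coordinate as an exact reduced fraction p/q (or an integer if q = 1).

B = (-2, -9/2)

1. B_x = -2  [BD · CA = -39 ∩ 2·signedArea(BCD) = -29/2]
2. B_y = -9/2  [BD · CA = -39 ∩ 2·signedArea(BCD) = -29/2]
   → B = (-2, -9/2)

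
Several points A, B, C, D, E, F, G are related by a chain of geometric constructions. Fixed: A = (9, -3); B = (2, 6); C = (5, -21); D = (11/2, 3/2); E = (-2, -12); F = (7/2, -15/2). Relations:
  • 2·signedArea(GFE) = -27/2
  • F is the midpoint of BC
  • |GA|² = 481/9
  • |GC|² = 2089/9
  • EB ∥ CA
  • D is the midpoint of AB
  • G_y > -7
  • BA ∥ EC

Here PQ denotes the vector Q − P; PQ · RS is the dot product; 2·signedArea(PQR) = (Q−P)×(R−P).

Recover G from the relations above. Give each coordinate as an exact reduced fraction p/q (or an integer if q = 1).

G = (7/3, -6)

1. G_x = 7/3  [line 9/2·x + -11/2·y + -87/2 = 0 ∩ |GC|² = 2089/9]
2. G_y = -6  [line 9/2·x + -11/2·y + -87/2 = 0 ∩ |GC|² = 2089/9]
   → G = (7/3, -6)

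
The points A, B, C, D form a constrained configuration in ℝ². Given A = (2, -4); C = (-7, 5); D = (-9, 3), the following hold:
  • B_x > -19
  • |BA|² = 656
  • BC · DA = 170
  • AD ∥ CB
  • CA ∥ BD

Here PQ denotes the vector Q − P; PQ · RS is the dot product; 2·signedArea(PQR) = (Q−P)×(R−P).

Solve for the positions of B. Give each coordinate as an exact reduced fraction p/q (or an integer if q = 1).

1. B_x = -18  [CA ∥ BD ∩ AD ∥ CB]
2. B_y = 12  [CA ∥ BD ∩ AD ∥ CB]
   → B = (-18, 12)

B = (-18, 12)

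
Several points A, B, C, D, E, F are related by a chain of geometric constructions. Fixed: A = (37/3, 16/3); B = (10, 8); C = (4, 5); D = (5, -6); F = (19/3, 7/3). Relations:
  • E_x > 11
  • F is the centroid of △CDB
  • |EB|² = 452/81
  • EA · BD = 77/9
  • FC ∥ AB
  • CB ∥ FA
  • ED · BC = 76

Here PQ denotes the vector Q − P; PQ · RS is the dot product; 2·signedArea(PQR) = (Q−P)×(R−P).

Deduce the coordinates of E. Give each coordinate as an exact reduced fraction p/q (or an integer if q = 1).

1. E_x = 104/9  [ED · BC = 76 ∩ EA · BD = 77/9]
2. E_y = 56/9  [ED · BC = 76 ∩ EA · BD = 77/9]
   → E = (104/9, 56/9)

E = (104/9, 56/9)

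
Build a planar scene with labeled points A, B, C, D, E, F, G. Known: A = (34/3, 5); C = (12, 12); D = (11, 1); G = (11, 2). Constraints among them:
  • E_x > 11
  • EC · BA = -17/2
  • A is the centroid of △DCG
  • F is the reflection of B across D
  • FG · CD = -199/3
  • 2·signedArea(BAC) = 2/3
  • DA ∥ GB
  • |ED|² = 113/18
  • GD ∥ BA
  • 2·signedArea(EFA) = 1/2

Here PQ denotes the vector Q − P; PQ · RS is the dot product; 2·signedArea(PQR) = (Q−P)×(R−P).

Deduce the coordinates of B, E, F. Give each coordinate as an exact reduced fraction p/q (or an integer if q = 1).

1. B_x = 34/3  [GD ∥ BA ∩ DA ∥ GB]
2. B_y = 6  [GD ∥ BA ∩ DA ∥ GB]
   → B = (34/3, 6)
3. E_y = 7/2  [EC · BA = -17/2]
4. E_x = 67/6  [|ED|² = 113/18]
   → E = (67/6, 7/2)
5. F_x = 32/3  [2·signedArea(EFA) = 1/2 ∩ F is the reflection of B across D]
6. F_y = -4  [2·signedArea(EFA) = 1/2 ∩ F is the reflection of B across D]
   → F = (32/3, -4)

B = (34/3, 6)
E = (67/6, 7/2)
F = (32/3, -4)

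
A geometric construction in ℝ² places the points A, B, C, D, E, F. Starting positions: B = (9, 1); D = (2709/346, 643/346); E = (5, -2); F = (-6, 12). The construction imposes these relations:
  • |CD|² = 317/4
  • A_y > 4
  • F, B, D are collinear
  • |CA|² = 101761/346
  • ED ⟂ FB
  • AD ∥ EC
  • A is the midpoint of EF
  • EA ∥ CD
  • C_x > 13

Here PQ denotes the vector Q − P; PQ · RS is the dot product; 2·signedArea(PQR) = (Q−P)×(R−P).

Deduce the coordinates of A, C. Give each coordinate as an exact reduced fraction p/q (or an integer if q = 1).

1. A_x = -1/2  [A is the midpoint of EF]
2. A_y = 5  [A is the midpoint of EF]
   → A = (-1/2, 5)
3. C_x = 2306/173  [EA ∥ CD ∩ AD ∥ EC]
4. C_y = -1779/346  [EA ∥ CD ∩ AD ∥ EC]
   → C = (2306/173, -1779/346)

A = (-1/2, 5)
C = (2306/173, -1779/346)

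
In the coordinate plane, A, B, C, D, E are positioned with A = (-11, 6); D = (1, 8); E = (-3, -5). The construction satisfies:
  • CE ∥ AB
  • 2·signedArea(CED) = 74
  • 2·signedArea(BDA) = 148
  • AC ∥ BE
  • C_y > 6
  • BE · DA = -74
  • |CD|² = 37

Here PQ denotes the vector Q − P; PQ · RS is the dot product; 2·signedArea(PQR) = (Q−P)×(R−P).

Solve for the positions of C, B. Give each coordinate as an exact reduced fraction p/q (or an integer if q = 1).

B = (-9, -6)
C = (-5, 7)

1. B_x = -9  [BE · DA = -74 ∩ 2·signedArea(BDA) = 148]
2. B_y = -6  [BE · DA = -74 ∩ 2·signedArea(BDA) = 148]
   → B = (-9, -6)
3. C_x = -5  [2·signedArea(CED) = 74 ∩ AC ∥ BE]
4. C_y = 7  [2·signedArea(CED) = 74 ∩ AC ∥ BE]
   → C = (-5, 7)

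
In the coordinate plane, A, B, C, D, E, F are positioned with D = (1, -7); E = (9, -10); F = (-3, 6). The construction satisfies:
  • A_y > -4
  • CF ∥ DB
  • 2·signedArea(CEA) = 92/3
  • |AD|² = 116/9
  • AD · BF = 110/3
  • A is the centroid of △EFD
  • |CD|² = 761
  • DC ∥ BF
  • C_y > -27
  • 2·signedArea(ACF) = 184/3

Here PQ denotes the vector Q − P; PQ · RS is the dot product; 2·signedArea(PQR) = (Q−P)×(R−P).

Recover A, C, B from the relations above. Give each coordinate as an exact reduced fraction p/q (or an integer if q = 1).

1. A_x = 7/3  [A is the centroid of △EFD]
2. A_y = -11/3  [A is the centroid of △EFD]
   → A = (7/3, -11/3)
3. C_x = 21  [2·signedArea(CEA) = 92/3 ∩ 2·signedArea(ACF) = 184/3]
4. C_y = -26  [2·signedArea(CEA) = 92/3 ∩ 2·signedArea(ACF) = 184/3]
   → C = (21, -26)
5. B_x = -23  [DC ∥ BF ∩ CF ∥ DB]
6. B_y = 25  [DC ∥ BF ∩ CF ∥ DB]
   → B = (-23, 25)

A = (7/3, -11/3)
B = (-23, 25)
C = (21, -26)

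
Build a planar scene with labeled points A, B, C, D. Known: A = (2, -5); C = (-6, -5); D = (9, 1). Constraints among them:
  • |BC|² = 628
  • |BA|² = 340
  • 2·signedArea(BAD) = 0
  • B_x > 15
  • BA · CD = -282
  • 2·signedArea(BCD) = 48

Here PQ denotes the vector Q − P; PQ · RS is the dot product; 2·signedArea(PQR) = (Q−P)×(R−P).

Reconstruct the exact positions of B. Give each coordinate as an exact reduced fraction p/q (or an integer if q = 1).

1. B_x = 16  [2·signedArea(BAD) = 0 ∩ 2·signedArea(BCD) = 48]
2. B_y = 7  [2·signedArea(BAD) = 0 ∩ 2·signedArea(BCD) = 48]
   → B = (16, 7)

B = (16, 7)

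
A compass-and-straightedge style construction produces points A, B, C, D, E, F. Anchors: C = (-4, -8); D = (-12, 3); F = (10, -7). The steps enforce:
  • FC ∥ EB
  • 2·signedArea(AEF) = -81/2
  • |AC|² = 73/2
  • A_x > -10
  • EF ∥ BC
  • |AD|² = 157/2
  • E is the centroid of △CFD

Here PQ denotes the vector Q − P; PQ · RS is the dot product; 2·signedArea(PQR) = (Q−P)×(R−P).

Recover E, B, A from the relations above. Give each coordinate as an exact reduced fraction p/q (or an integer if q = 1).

A = (-19/2, -11/2)
B = (-16, -5)
E = (-2, -4)

1. E_x = -2  [E is the centroid of △CFD]
2. E_y = -4  [E is the centroid of △CFD]
   → E = (-2, -4)
3. B_x = -16  [EF ∥ BC ∩ FC ∥ EB]
4. B_y = -5  [EF ∥ BC ∩ FC ∥ EB]
   → B = (-16, -5)
5. A_x = -19/2  [line 3·x + 12·y + 189/2 = 0 ∩ |AD|² = 157/2]
6. A_y = -11/2  [line 3·x + 12·y + 189/2 = 0 ∩ |AD|² = 157/2]
   → A = (-19/2, -11/2)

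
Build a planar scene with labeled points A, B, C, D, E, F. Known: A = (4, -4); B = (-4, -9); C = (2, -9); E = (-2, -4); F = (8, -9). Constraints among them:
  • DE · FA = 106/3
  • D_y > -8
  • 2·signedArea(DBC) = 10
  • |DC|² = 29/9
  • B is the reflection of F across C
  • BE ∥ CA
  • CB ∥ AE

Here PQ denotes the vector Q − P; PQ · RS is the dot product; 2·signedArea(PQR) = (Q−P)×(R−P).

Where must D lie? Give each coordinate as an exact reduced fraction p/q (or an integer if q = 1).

1. D_x = 8/3  [2·signedArea(DBC) = 10 ∩ DE · FA = 106/3]
2. D_y = -22/3  [2·signedArea(DBC) = 10 ∩ DE · FA = 106/3]
   → D = (8/3, -22/3)

D = (8/3, -22/3)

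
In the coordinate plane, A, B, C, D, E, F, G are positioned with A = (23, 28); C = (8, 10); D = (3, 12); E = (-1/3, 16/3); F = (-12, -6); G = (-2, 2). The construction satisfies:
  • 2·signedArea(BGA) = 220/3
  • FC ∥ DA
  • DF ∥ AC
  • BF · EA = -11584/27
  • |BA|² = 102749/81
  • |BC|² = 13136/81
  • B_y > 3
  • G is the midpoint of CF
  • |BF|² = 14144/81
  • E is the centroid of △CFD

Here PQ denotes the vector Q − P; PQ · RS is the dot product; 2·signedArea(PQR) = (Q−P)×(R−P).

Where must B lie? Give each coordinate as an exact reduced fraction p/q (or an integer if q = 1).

B = (-28/9, 34/9)

1. B_x = -28/9  [2·signedArea(BGA) = 220/3 ∩ BF · EA = -11584/27]
2. B_y = 34/9  [2·signedArea(BGA) = 220/3 ∩ BF · EA = -11584/27]
   → B = (-28/9, 34/9)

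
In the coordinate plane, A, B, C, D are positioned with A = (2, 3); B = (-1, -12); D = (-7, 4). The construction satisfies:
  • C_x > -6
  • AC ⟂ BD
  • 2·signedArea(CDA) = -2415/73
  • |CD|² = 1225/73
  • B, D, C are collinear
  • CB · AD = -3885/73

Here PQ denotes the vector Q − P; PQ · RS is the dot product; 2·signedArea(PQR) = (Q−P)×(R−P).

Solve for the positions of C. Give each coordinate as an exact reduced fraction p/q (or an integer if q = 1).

1. C_x = -406/73  [B, D, C are collinear ∩ AC ⟂ BD]
2. C_y = 12/73  [B, D, C are collinear ∩ AC ⟂ BD]
   → C = (-406/73, 12/73)

C = (-406/73, 12/73)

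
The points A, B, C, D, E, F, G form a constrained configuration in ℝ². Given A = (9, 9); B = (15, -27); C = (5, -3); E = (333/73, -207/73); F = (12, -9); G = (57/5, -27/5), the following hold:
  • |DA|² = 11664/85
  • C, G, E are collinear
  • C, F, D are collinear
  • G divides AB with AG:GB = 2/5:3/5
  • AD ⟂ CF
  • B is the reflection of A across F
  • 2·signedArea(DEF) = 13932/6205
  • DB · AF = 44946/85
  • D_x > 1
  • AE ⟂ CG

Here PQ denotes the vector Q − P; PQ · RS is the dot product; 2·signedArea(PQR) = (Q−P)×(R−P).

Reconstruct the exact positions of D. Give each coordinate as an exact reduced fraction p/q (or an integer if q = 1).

D = (117/85, 9/85)

1. D_x = 117/85  [C, F, D are collinear ∩ AD ⟂ CF]
2. D_y = 9/85  [C, F, D are collinear ∩ AD ⟂ CF]
   → D = (117/85, 9/85)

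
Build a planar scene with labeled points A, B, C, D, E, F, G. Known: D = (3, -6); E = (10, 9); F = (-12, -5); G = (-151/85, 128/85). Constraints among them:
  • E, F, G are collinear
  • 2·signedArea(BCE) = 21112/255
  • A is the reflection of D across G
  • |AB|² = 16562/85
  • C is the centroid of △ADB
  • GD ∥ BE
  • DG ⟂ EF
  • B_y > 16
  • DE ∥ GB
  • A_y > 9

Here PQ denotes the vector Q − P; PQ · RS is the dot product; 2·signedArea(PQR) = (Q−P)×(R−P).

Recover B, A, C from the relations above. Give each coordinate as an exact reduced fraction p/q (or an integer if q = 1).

1. B_x = 444/85  [GD ∥ BE ∩ DE ∥ GB]
2. B_y = 1403/85  [GD ∥ BE ∩ DE ∥ GB]
   → B = (444/85, 1403/85)
3. A_x = -557/85  [A is the reflection of D across G]
4. A_y = 766/85  [A is the reflection of D across G]
   → A = (-557/85, 766/85)
5. C_x = 142/255  [C is the centroid of △ADB]
6. C_y = 553/85  [C is the centroid of △ADB]
   → C = (142/255, 553/85)

A = (-557/85, 766/85)
B = (444/85, 1403/85)
C = (142/255, 553/85)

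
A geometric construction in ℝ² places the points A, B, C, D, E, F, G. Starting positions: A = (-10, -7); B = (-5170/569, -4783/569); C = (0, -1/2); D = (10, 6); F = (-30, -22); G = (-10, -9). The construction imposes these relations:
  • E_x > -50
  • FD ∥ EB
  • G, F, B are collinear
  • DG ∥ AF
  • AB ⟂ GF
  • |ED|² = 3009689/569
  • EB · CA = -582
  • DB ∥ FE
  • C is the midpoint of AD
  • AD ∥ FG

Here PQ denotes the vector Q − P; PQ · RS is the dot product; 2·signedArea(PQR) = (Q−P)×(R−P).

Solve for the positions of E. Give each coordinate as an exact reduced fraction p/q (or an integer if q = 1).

1. E_x = -27930/569  [FD ∥ EB ∩ DB ∥ FE]
2. E_y = -20715/569  [FD ∥ EB ∩ DB ∥ FE]
   → E = (-27930/569, -20715/569)

E = (-27930/569, -20715/569)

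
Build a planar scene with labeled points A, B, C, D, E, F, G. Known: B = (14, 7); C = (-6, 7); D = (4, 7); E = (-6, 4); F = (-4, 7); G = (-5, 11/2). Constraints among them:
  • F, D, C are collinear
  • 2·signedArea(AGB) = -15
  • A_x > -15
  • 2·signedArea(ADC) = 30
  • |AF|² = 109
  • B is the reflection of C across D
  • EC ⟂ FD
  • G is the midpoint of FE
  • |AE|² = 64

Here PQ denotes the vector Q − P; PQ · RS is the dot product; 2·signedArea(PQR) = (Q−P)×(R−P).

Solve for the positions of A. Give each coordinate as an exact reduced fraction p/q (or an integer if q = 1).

1. A_x = -14  [2·signedArea(ADC) = 30 ∩ 2·signedArea(AGB) = -15]
2. A_y = 4  [2·signedArea(ADC) = 30 ∩ 2·signedArea(AGB) = -15]
   → A = (-14, 4)

A = (-14, 4)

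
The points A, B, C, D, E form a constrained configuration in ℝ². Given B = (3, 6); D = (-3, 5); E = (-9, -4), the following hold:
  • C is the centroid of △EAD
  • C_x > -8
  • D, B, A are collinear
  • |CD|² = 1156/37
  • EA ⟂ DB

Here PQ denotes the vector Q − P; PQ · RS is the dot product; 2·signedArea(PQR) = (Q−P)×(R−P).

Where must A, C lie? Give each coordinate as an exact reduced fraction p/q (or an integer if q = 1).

A = (-381/37, 140/37)
C = (-275/37, 59/37)

1. A_x = -381/37  [D, B, A are collinear ∩ EA ⟂ DB]
2. A_y = 140/37  [D, B, A are collinear ∩ EA ⟂ DB]
   → A = (-381/37, 140/37)
3. C_x = -275/37  [C is the centroid of △EAD]
4. C_y = 59/37  [C is the centroid of △EAD]
   → C = (-275/37, 59/37)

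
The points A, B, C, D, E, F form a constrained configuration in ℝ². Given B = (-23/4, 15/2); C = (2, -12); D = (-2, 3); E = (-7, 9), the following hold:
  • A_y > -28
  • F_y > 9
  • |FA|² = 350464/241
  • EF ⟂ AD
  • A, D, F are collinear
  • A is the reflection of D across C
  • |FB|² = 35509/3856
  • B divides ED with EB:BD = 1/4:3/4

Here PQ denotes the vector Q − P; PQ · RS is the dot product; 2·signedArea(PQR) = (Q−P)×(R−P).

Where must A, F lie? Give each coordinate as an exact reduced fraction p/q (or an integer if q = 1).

1. A_x = 6  [A is the reflection of D across C]
2. A_y = -27  [A is the reflection of D across C]
   → A = (6, -27)
3. F_x = -922/241  [A, D, F are collinear ∩ EF ⟂ AD]
4. F_y = 2373/241  [A, D, F are collinear ∩ EF ⟂ AD]
   → F = (-922/241, 2373/241)

A = (6, -27)
F = (-922/241, 2373/241)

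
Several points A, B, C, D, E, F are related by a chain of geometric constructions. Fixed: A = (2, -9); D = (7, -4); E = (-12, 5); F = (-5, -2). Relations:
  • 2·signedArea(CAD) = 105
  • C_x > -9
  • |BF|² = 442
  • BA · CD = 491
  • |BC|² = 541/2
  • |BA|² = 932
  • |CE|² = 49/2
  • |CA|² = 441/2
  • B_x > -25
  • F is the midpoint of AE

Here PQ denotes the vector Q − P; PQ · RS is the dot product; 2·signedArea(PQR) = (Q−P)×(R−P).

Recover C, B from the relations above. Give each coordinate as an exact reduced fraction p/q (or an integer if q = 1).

1. C_x = -17/2  [line -5·x + 5·y + -50 = 0 ∩ |CA|² = 441/2]
2. C_y = 3/2  [line -5·x + 5·y + -50 = 0 ∩ |CA|² = 441/2]
   → C = (-17/2, 3/2)
3. B_x = -24  [line -31/2·x + 11/2·y + -821/2 = 0 ∩ |BF|² = 442]
4. B_y = 7  [line -31/2·x + 11/2·y + -821/2 = 0 ∩ |BF|² = 442]
   → B = (-24, 7)

B = (-24, 7)
C = (-17/2, 3/2)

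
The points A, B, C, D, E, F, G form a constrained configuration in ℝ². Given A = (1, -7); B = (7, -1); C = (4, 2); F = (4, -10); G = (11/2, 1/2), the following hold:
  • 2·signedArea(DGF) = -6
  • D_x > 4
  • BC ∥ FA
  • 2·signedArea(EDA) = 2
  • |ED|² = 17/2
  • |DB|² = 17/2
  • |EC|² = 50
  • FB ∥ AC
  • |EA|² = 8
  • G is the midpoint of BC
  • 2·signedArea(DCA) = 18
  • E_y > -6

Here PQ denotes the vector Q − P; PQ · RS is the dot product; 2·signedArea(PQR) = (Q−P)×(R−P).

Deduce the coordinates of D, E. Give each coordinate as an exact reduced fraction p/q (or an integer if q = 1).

D = (9/2, -5/2)
E = (3, -5)

1. D_x = 9/2  [2·signedArea(DGF) = -6 ∩ 2·signedArea(DCA) = 18]
2. D_y = -5/2  [2·signedArea(DGF) = -6 ∩ 2·signedArea(DCA) = 18]
   → D = (9/2, -5/2)
3. E_x = 3  [line 9/2·x + -7/2·y + -31 = 0 ∩ |EA|² = 8]
4. E_y = -5  [line 9/2·x + -7/2·y + -31 = 0 ∩ |EA|² = 8]
   → E = (3, -5)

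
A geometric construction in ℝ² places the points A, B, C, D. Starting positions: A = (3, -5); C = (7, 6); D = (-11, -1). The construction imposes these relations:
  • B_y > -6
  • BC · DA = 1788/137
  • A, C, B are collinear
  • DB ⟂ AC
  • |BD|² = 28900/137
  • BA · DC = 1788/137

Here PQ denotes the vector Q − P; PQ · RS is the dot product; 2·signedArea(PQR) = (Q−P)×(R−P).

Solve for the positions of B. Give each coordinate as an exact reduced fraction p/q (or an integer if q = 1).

B = (363/137, -817/137)

1. B_x = 363/137  [A, C, B are collinear ∩ DB ⟂ AC]
2. B_y = -817/137  [A, C, B are collinear ∩ DB ⟂ AC]
   → B = (363/137, -817/137)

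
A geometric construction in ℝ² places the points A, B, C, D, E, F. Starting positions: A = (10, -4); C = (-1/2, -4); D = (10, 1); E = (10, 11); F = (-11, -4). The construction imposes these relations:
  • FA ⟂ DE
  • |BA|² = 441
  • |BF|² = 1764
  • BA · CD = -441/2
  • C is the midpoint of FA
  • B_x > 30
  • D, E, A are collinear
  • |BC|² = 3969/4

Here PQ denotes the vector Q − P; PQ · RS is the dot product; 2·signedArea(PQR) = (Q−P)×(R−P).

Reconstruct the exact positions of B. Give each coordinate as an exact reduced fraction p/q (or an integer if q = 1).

B = (31, -4)

1. B_x = 31  [line -21/2·x + -5·y + 611/2 = 0 ∩ |BF|² = 1764]
2. B_y = -4  [line -21/2·x + -5·y + 611/2 = 0 ∩ |BF|² = 1764]
   → B = (31, -4)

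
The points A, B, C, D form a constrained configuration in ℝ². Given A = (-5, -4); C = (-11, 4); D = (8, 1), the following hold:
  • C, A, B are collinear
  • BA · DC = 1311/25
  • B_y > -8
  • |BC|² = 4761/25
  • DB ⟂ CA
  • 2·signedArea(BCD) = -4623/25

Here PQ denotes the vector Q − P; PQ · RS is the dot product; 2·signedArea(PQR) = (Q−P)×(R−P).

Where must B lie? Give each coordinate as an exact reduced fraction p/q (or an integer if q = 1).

1. B_x = -68/25  [C, A, B are collinear ∩ DB ⟂ CA]
2. B_y = -176/25  [C, A, B are collinear ∩ DB ⟂ CA]
   → B = (-68/25, -176/25)

B = (-68/25, -176/25)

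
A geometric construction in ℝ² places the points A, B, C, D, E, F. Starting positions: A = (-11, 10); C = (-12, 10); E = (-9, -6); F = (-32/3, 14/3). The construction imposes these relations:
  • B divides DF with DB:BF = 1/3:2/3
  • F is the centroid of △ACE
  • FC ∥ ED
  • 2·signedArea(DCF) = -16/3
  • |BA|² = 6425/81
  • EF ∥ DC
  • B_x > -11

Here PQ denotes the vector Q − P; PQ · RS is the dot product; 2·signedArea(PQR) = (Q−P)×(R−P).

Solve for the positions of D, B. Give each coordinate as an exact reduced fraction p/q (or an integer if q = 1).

B = (-94/9, 10/9)
D = (-31/3, -2/3)

1. D_x = -31/3  [EF ∥ DC ∩ FC ∥ ED]
2. D_y = -2/3  [EF ∥ DC ∩ FC ∥ ED]
   → D = (-31/3, -2/3)
3. B_x = -94/9  [B divides DF with DB:BF = 1/3:2/3]
4. B_y = 10/9  [B divides DF with DB:BF = 1/3:2/3]
   → B = (-94/9, 10/9)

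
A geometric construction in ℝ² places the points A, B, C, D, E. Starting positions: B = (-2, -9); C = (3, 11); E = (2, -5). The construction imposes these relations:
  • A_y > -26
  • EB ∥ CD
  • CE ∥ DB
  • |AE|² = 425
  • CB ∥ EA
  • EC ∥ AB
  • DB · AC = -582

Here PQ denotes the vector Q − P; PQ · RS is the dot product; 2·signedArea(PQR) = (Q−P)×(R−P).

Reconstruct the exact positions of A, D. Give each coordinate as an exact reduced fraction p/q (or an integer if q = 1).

A = (-3, -25)
D = (-1, 7)

1. A_x = -3  [EC ∥ AB ∩ CB ∥ EA]
2. A_y = -25  [EC ∥ AB ∩ CB ∥ EA]
   → A = (-3, -25)
3. D_x = -1  [CE ∥ DB ∩ EB ∥ CD]
4. D_y = 7  [CE ∥ DB ∩ EB ∥ CD]
   → D = (-1, 7)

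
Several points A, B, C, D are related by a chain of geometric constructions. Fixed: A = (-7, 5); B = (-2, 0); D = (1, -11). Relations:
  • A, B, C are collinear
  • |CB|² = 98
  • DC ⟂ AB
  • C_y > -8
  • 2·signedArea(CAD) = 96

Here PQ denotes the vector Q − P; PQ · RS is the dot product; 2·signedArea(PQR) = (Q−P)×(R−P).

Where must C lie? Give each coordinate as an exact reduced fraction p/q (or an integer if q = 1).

C = (5, -7)

1. C_x = 5  [A, B, C are collinear ∩ DC ⟂ AB]
2. C_y = -7  [A, B, C are collinear ∩ DC ⟂ AB]
   → C = (5, -7)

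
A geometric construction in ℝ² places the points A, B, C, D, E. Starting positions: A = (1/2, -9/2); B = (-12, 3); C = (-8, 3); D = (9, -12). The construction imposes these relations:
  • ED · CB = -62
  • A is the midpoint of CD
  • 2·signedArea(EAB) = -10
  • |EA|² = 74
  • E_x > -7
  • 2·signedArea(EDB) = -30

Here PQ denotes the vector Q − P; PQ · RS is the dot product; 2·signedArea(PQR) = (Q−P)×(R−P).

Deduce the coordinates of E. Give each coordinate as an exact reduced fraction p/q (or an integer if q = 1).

E = (-13/2, 1/2)

1. E_x = -13/2  [2·signedArea(EDB) = -30 ∩ 2·signedArea(EAB) = -10]
2. E_y = 1/2  [2·signedArea(EDB) = -30 ∩ 2·signedArea(EAB) = -10]
   → E = (-13/2, 1/2)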